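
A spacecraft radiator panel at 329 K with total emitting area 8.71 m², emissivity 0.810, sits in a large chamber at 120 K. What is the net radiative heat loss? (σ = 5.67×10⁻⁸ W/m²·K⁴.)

Q ≈ 4600 W

Q = εσA(T⁴ − T_s⁴). T⁴ − T_s⁴ = (329)⁴ − (120)⁴ = 1.17×10^10 − 2.07×10^8 = 1.15×10^10 K⁴.
Q = 0.810 × 5.67×10⁻⁸ × 8.71 × 1.15×10^10 = 4600 W.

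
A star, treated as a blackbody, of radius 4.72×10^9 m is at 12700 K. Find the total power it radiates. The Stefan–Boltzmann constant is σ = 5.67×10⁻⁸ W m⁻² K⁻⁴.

P ≈ 4.13×10^29 W

A = 4πr² = 4π × (4.72×10^9)² = 2.80×10^20 m².
P = σAT⁴ = 5.67×10⁻⁸ × 2.80×10^20 × (12700)⁴ = 5.67×10⁻⁸ × 2.80×10^20 × 2.60×10^16.
P = 4.13×10^29 W.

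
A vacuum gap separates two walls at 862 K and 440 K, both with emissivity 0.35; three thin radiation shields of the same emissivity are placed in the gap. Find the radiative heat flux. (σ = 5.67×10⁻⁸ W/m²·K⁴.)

Each of the 4 gaps contributes resistance (2/ε − 1) = 2/0.35 − 1 = 4.714; total = 18.86.
q = σ(T₁⁴ − T₂⁴) / 18.86 = 5.67×10⁻⁸ × 5.15×10^11 / 18.86 = 1550 W/m².

q ≈ 1550 W/m²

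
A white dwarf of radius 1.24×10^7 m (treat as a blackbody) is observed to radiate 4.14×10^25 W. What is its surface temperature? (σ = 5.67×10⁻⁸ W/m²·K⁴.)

T ≈ 24800 K

A = 4πr² = 4π × (1.24×10^7)² = 1.93×10^15 m².
From P = σAT⁴, T = (P / σA)^(1/4) = (4.14×10^25 / (5.67×10⁻⁸ × 1.93×10^15))^(1/4).
T = (3.78×10^17)^(1/4) = 24800 K.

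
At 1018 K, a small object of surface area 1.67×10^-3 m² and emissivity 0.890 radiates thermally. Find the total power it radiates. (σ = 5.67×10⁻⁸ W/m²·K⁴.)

Stefan–Boltzmann: P = εσAT⁴ = 0.890 × 5.67×10⁻⁸ × 1.67×10^-3 × (1018)⁴ = 0.890 × 5.67×10⁻⁸ × 1.67×10^-3 × 1.07×10^12.
P = 90.5 W.

P ≈ 90.5 W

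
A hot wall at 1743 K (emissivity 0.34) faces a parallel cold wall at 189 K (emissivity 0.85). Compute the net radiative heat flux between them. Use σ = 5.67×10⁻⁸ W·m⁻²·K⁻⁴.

q ≈ 1.68×10^5 W/m²

For two large parallel gray plates, q = σ(T₁⁴ − T₂⁴) / (1/ε₁ + 1/ε₂ − 1).
1/ε₁ + 1/ε₂ − 1 = 1/0.34 + 1/0.85 − 1 = 3.118.
T₁⁴ − T₂⁴ = 9.23×10^12 − 1.28×10^9 = 9.23×10^12 K⁴.
q = 5.67×10⁻⁸ × 9.23×10^12 / 3.118 = 1.68×10^5 W/m².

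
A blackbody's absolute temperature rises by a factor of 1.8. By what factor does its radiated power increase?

P ∝ T⁴, so the power scales as (1.8)⁴ = 10.5.

factor ≈ 10.5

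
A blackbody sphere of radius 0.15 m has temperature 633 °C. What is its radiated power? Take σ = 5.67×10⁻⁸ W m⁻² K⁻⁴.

A = 4πr² = 4π × (0.15)² = 0.283 m².
633 °C = 906 K.
P = σAT⁴ = 5.67×10⁻⁸ × 0.283 × (906)⁴ = 5.67×10⁻⁸ × 0.283 × 6.74×10^11.
P = 10800 W.

P ≈ 10800 W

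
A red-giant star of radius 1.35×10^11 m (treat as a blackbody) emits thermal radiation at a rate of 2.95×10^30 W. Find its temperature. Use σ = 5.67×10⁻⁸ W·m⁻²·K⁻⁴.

T ≈ 3880 K

A = 4πr² = 4π × (1.35×10^11)² = 2.29×10^23 m².
From P = σAT⁴, T = (P / σA)^(1/4) = (2.95×10^30 / (5.67×10⁻⁸ × 2.29×10^23))^(1/4).
T = (2.27×10^14)^(1/4) = 3880 K.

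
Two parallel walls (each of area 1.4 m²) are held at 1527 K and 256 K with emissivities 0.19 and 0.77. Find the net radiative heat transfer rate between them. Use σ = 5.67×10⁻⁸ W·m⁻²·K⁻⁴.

For two large parallel gray plates, q = σ(T₁⁴ − T₂⁴) / (1/ε₁ + 1/ε₂ − 1).
1/ε₁ + 1/ε₂ − 1 = 1/0.19 + 1/0.77 − 1 = 5.562.
T₁⁴ − T₂⁴ = 5.44×10^12 − 4.29×10^9 = 5.43×10^12 K⁴.
q = 5.67×10⁻⁸ × 5.43×10^12 / 5.562 = 55400 W/m².
Q = q·A = 55400 × 1.4 = 77500 W.

Q ≈ 77500 W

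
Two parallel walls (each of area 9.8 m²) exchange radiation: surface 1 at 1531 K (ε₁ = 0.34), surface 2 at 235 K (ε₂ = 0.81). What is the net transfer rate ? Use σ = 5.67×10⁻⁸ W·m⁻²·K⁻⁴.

For two large parallel gray plates, q = σ(T₁⁴ − T₂⁴) / (1/ε₁ + 1/ε₂ − 1).
1/ε₁ + 1/ε₂ − 1 = 1/0.34 + 1/0.81 − 1 = 3.176.
T₁⁴ − T₂⁴ = 5.49×10^12 − 3.05×10^9 = 5.49×10^12 K⁴.
q = 5.67×10⁻⁸ × 5.49×10^12 / 3.176 = 98000 W/m².
Q = q·A = 98000 × 9.8 = 9.61×10^5 W.

Q ≈ 9.61×10^5 W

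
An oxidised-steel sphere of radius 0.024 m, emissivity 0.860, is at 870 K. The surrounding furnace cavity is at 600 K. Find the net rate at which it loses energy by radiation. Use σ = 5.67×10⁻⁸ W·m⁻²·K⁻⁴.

Q ≈ 156 W

A = 4πr² = 4π × (0.024)² = 7.24×10^-3 m².
Q = εσA(T⁴ − T_s⁴). T⁴ − T_s⁴ = (870)⁴ − (600)⁴ = 5.73×10^11 − 1.30×10^11 = 4.43×10^11 K⁴.
Q = 0.860 × 5.67×10⁻⁸ × 7.24×10^-3 × 4.43×10^11 = 156 W.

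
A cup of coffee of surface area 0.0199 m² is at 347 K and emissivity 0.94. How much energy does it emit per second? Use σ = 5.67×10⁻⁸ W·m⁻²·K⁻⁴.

P = εσAT⁴ = 0.94 × 5.67×10⁻⁸ × 0.0199 × (347)⁴ = 0.94 × 5.67×10⁻⁸ × 0.0199 × 1.45×10^10.
P = 15.4 W.

P ≈ 15.4 W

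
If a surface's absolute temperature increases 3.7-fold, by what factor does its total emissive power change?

P ∝ T⁴, so the power scales as (3.7)⁴ = 187.

factor ≈ 187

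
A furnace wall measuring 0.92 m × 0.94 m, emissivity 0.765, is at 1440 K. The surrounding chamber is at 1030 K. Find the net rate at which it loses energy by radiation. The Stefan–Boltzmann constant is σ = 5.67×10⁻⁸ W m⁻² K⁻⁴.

A = 0.92 × 0.94 = 0.865 m².
Q = εσA(T⁴ − T_s⁴). T⁴ − T_s⁴ = (1440)⁴ − (1030)⁴ = 4.30×10^12 − 1.13×10^12 = 3.17×10^12 K⁴.
Q = 0.765 × 5.67×10⁻⁸ × 0.865 × 3.17×10^12 = 1.19×10^5 W.

Q ≈ 1.19×10^5 W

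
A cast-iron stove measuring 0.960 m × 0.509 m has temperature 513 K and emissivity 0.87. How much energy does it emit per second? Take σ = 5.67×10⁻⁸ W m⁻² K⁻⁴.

P ≈ 1670 W

A = 0.960 × 0.509 = 0.489 m².
Stefan–Boltzmann: P = εσAT⁴ = 0.87 × 5.67×10⁻⁸ × 0.489 × (513)⁴ = 0.87 × 5.67×10⁻⁸ × 0.489 × 6.93×10^10.
P = 1670 W.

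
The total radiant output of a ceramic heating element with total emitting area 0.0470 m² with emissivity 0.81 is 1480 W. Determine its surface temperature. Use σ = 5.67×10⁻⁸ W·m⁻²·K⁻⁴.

T ≈ 910 K

From P = εσAT⁴, T = (P / εσA)^(1/4) = (1480 / (0.81 × 5.67×10⁻⁸ × 0.0470))^(1/4).
T = (6.86×10^11)^(1/4) = 910 K.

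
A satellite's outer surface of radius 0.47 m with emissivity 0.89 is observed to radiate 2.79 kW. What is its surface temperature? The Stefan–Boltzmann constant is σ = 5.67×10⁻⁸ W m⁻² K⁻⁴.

T ≈ 376 K

A = 4πr² = 4π × (0.47)² = 2.78 m².
From P = εσAT⁴, T = (P / εσA)^(1/4) = (2790 / (0.89 × 5.67×10⁻⁸ × 2.78))^(1/4).
T = (1.99×10^10)^(1/4) = 376 K.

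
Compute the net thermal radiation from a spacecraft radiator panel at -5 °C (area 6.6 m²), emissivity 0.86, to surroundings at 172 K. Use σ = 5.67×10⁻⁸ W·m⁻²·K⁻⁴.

Q ≈ 1380 W

Convert: -5 °C = 268 K.
Q = εσA(T⁴ − T_s⁴). T⁴ − T_s⁴ = (268)⁴ − (172)⁴ = 5.16×10^9 − 8.75×10^8 = 4.28×10^9 K⁴.
Q = 0.86 × 5.67×10⁻⁸ × 6.60 × 4.28×10^9 = 1380 W.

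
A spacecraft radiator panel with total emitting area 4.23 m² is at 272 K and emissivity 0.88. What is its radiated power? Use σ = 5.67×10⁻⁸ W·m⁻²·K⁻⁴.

Stefan–Boltzmann: P = εσAT⁴ = 0.88 × 5.67×10⁻⁸ × 4.23 × (272)⁴ = 0.88 × 5.67×10⁻⁸ × 4.23 × 5.47×10^9.
P = 1160 W.

P ≈ 1160 W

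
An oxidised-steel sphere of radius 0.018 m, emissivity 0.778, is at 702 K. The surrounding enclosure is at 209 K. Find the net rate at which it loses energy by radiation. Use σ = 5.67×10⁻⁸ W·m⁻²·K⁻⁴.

A = 4πr² = 4π × (0.018)² = 4.07×10^-3 m².
Q = εσA(T⁴ − T_s⁴). T⁴ − T_s⁴ = (702)⁴ − (209)⁴ = 2.43×10^11 − 1.91×10^9 = 2.41×10^11 K⁴.
Q = 0.778 × 5.67×10⁻⁸ × 4.07×10^-3 × 2.41×10^11 = 43.3 W.

Q ≈ 43.3 W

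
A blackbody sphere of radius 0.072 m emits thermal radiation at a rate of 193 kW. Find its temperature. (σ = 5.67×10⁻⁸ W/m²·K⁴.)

T ≈ 2690 K

A = 4πr² = 4π × (0.072)² = 0.0651 m².
From P = σAT⁴, T = (P / σA)^(1/4) = (1.93×10^5 / (5.67×10⁻⁸ × 0.0651))^(1/4).
T = (5.23×10^13)^(1/4) = 2690 K.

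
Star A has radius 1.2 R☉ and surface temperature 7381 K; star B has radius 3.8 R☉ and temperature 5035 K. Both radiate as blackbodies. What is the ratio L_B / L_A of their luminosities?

L = 4πR²σT⁴ ∝ R²T⁴, so L_B/L_A = (3.8/1.2)² × (5035/7381)⁴ = 10.0 × 0.217 = 2.17.

L_B/L_A ≈ 2.17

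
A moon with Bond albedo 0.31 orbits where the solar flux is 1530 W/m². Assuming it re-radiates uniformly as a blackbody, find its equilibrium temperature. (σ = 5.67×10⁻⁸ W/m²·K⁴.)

Power absorbed = (1−a)S·πR²; power emitted = 4πR²σT⁴. Equating and cancelling πR²:
T = ((1−a)S / 4σ)^(1/4) = (1060 / (4 × 5.67×10⁻⁸))^(1/4) = (4.65×10^9)^(1/4).
T = 261 K.

T ≈ 261 K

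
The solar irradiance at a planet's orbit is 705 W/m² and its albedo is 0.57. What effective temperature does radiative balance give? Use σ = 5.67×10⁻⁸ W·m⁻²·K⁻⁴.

T ≈ 191 K

Power absorbed = (1−a)S·πR²; power emitted = 4πR²σT⁴. Equating and cancelling πR²:
T = ((1−a)S / 4σ)^(1/4) = (303 / (4 × 5.67×10⁻⁸))^(1/4) = (1.34×10^9)^(1/4).
T = 191 K.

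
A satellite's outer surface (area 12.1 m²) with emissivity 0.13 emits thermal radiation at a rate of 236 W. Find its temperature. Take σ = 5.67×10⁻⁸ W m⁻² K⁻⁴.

T ≈ 227 K

From P = εσAT⁴, T = (P / εσA)^(1/4) = (236 / (0.13 × 5.67×10⁻⁸ × 12.1))^(1/4).
T = (2.65×10^9)^(1/4) = 227 K.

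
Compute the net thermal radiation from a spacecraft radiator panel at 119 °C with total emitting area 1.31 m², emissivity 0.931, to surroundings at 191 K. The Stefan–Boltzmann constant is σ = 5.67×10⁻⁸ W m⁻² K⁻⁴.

Convert: 119 °C = 392 K.
Q = εσA(T⁴ − T_s⁴). T⁴ − T_s⁴ = (392)⁴ − (191)⁴ = 2.36×10^10 − 1.33×10^9 = 2.23×10^10 K⁴.
Q = 0.931 × 5.67×10⁻⁸ × 1.31 × 2.23×10^10 = 1540 W.

Q ≈ 1540 W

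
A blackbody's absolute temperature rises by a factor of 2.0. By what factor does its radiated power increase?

P ∝ T⁴, so the power scales as (2.0)⁴ = 16.0.

factor ≈ 16.0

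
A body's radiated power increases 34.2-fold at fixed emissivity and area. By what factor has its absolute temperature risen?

factor ≈ 2.42

P ∝ T⁴ ⇒ T ∝ P^(1/4), so T scales by (34.2)^(1/4) = 2.42.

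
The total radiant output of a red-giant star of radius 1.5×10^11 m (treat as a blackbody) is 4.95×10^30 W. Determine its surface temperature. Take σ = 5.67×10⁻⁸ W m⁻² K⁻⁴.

T ≈ 4190 K

A = 4πr² = 4π × (1.5×10^11)² = 2.83×10^23 m².
From P = σAT⁴, T = (P / σA)^(1/4) = (4.95×10^30 / (5.67×10⁻⁸ × 2.83×10^23))^(1/4).
T = (3.09×10^14)^(1/4) = 4190 K.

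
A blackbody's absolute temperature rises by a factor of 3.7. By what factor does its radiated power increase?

P ∝ T⁴, so the power scales as (3.7)⁴ = 187.

factor ≈ 187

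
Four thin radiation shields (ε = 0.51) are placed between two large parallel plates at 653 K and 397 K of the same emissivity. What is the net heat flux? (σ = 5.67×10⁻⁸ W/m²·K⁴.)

Each of the 5 gaps contributes resistance (2/ε − 1) = 2/0.51 − 1 = 2.922; total = 14.61.
q = σ(T₁⁴ − T₂⁴) / 14.61 = 5.67×10⁻⁸ × 1.57×10^11 / 14.61 = 609 W/m².

q ≈ 609 W/m²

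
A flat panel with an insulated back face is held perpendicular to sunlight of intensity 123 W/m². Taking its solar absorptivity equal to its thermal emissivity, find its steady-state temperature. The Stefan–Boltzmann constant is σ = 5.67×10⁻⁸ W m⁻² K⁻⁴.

Absorbed flux αS = emitted flux εσT⁴ (one radiating face); with α = ε, T = (S/σ)^(1/4).
T = (123 / 5.67×10⁻⁸)^(1/4) = (2.17×10^9)^(1/4).
T = 216 K.

T ≈ 216 K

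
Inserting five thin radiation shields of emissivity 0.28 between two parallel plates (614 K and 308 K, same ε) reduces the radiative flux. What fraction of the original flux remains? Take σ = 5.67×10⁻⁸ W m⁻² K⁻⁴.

With N identical shields there are N+1 = 6 gaps in series, each with the same radiative resistance, so the flux falls to 1/(N+1) of its unshielded value.

ratio ≈ 0.167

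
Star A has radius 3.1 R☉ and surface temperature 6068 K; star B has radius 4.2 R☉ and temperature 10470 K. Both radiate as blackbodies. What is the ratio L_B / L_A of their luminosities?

L_B/L_A ≈ 16.3

L = 4πR²σT⁴ ∝ R²T⁴, so L_B/L_A = (4.2/3.1)² × (10470/6068)⁴ = 1.84 × 8.86 = 16.3.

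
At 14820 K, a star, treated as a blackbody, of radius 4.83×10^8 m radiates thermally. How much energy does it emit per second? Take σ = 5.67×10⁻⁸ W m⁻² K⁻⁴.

P ≈ 8.02×10^27 W

A = 4πr² = 4π × (4.83×10^8)² = 2.93×10^18 m².
P = σAT⁴ = 5.67×10⁻⁸ × 2.93×10^18 × (14820)⁴ = 5.67×10⁻⁸ × 2.93×10^18 × 4.82×10^16.
P = 8.02×10^27 W.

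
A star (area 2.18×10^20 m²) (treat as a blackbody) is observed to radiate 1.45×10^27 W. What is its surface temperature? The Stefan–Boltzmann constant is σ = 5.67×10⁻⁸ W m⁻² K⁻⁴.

T ≈ 3290 K

From P = σAT⁴, T = (P / σA)^(1/4) = (1.45×10^27 / (5.67×10⁻⁸ × 2.18×10^20))^(1/4).
T = (1.17×10^14)^(1/4) = 3290 K.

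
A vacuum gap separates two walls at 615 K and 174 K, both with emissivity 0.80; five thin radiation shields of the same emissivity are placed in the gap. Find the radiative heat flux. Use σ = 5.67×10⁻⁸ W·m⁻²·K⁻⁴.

Each of the 6 gaps contributes resistance (2/ε − 1) = 2/0.80 − 1 = 1.500; total = 9.000.
q = σ(T₁⁴ − T₂⁴) / 9.000 = 5.67×10⁻⁸ × 1.42×10^11 / 9.000 = 895 W/m².

q ≈ 895 W/m²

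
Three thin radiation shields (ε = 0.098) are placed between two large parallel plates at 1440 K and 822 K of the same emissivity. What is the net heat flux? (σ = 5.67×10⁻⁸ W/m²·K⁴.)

q ≈ 2810 W/m²

Each of the 4 gaps contributes resistance (2/ε − 1) = 2/0.098 − 1 = 19.41; total = 77.63.
q = σ(T₁⁴ − T₂⁴) / 77.63 = 5.67×10⁻⁸ × 3.84×10^12 / 77.63 = 2810 W/m².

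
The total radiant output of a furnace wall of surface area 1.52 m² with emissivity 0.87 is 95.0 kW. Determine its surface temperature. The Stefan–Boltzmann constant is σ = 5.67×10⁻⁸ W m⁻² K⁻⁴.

From P = εσAT⁴, T = (P / εσA)^(1/4) = (95000 / (0.87 × 5.67×10⁻⁸ × 1.52))^(1/4).
T = (1.27×10^12)^(1/4) = 1060 K.

T ≈ 1060 K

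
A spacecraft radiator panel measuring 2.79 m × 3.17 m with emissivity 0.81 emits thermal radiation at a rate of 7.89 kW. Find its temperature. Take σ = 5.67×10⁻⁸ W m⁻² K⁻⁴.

A = 2.79 × 3.17 = 8.84 m².
From P = εσAT⁴, T = (P / εσA)^(1/4) = (7890 / (0.81 × 5.67×10⁻⁸ × 8.84))^(1/4).
T = (1.94×10^10)^(1/4) = 373 K.

T ≈ 373 K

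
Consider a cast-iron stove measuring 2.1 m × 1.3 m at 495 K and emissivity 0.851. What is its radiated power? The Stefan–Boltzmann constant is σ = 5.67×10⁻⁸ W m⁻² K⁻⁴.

P ≈ 7910 W

A = 2.1 × 1.3 = 2.73 m².
P = εσAT⁴ = 0.851 × 5.67×10⁻⁸ × 2.73 × (495)⁴ = 0.851 × 5.67×10⁻⁸ × 2.73 × 6.00×10^10.
P = 7910 W.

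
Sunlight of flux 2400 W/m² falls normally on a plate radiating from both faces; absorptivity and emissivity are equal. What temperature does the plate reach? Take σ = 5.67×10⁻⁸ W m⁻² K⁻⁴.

T ≈ 381 K

Absorbed flux αS = emitted flux 2εσT⁴ per unit area; with α = ε this gives T = (S/2σ)^(1/4).
T = (2400 / (2 × 5.67×10⁻⁸))^(1/4) = (2.12×10^10)^(1/4).
T = 381 K.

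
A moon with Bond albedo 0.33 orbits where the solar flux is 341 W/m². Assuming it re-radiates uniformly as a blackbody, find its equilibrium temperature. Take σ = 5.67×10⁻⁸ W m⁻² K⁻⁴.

T ≈ 178 K

Power absorbed = (1−a)S·πR²; power emitted = 4πR²σT⁴. Equating and cancelling πR²:
T = ((1−a)S / 4σ)^(1/4) = (228 / (4 × 5.67×10⁻⁸))^(1/4) = (1.01×10^9)^(1/4).
T = 178 K.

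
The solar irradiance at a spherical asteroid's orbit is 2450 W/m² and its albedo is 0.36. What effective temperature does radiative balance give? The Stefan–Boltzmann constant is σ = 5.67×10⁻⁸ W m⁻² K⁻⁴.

T ≈ 288 K

Power absorbed = (1−a)S·πR²; power emitted = 4πR²σT⁴. Equating and cancelling πR²:
T = ((1−a)S / 4σ)^(1/4) = (1570 / (4 × 5.67×10⁻⁸))^(1/4) = (6.91×10^9)^(1/4).
T = 288 K.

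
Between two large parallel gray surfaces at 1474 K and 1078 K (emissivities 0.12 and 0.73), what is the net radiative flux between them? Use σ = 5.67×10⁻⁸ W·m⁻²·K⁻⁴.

q ≈ 22000 W/m²

For two large parallel gray plates, q = σ(T₁⁴ − T₂⁴) / (1/ε₁ + 1/ε₂ − 1).
1/ε₁ + 1/ε₂ − 1 = 1/0.12 + 1/0.73 − 1 = 8.703.
T₁⁴ − T₂⁴ = 4.72×10^12 − 1.35×10^12 = 3.37×10^12 K⁴.
q = 5.67×10⁻⁸ × 3.37×10^12 / 8.703 = 22000 W/m².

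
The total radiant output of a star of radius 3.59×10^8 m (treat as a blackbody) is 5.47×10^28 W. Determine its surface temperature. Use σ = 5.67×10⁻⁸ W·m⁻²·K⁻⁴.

T ≈ 27800 K

A = 4πr² = 4π × (3.59×10^8)² = 1.62×10^18 m².
From P = σAT⁴, T = (P / σA)^(1/4) = (5.47×10^28 / (5.67×10⁻⁸ × 1.62×10^18))^(1/4).
T = (5.96×10^17)^(1/4) = 27800 K.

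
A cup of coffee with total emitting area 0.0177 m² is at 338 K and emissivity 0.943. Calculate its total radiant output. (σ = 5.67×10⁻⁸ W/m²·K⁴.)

P ≈ 12.4 W

P = εσAT⁴ = 0.943 × 5.67×10⁻⁸ × 0.0177 × (338)⁴ = 0.943 × 5.67×10⁻⁸ × 0.0177 × 1.31×10^10.
P = 12.4 W.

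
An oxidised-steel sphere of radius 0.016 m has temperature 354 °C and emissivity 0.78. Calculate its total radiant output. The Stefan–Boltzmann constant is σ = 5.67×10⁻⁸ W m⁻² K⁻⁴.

A = 4πr² = 4π × (0.016)² = 3.22×10^-3 m².
354 °C = 627 K.
P = εσAT⁴ = 0.78 × 5.67×10⁻⁸ × 3.22×10^-3 × (627)⁴ = 0.78 × 5.67×10⁻⁸ × 3.22×10^-3 × 1.55×10^11.
P = 22.0 W.

P ≈ 22.0 W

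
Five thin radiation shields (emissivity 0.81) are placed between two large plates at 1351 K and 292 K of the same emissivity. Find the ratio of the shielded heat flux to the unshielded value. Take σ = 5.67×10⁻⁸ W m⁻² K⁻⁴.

ratio ≈ 0.167

With N identical shields there are N+1 = 6 gaps in series, each with the same radiative resistance, so the flux falls to 1/(N+1) of its unshielded value.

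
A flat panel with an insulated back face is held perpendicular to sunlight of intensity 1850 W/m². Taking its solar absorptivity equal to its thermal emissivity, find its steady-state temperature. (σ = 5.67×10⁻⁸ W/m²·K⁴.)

Absorbed flux αS = emitted flux εσT⁴ (one radiating face); with α = ε, T = (S/σ)^(1/4).
T = (1850 / 5.67×10⁻⁸)^(1/4) = (3.26×10^10)^(1/4).
T = 425 K.

T ≈ 425 K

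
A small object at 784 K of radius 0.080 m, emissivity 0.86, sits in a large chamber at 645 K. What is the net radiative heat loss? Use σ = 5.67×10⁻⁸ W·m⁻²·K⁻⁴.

Q ≈ 803 W

A = 4πr² = 4π × (0.080)² = 0.0804 m².
Q = εσA(T⁴ − T_s⁴). T⁴ − T_s⁴ = (784)⁴ − (645)⁴ = 3.78×10^11 − 1.73×10^11 = 2.05×10^11 K⁴.
Q = 0.86 × 5.67×10⁻⁸ × 0.0804 × 2.05×10^11 = 803 W.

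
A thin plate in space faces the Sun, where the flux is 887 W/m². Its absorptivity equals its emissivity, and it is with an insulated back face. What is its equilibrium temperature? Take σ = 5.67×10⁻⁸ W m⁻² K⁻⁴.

Absorbed flux αS = emitted flux εσT⁴ (one radiating face); with α = ε, T = (S/σ)^(1/4).
T = (887 / 5.67×10⁻⁸)^(1/4) = (1.56×10^10)^(1/4).
T = 354 K.

T ≈ 354 K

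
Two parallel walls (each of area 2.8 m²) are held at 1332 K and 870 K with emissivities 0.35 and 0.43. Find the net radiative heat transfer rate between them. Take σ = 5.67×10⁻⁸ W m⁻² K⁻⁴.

For two large parallel gray plates, q = σ(T₁⁴ − T₂⁴) / (1/ε₁ + 1/ε₂ − 1).
1/ε₁ + 1/ε₂ − 1 = 1/0.35 + 1/0.43 − 1 = 4.183.
T₁⁴ − T₂⁴ = 3.15×10^12 − 5.73×10^11 = 2.57×10^12 K⁴.
q = 5.67×10⁻⁸ × 2.57×10^12 / 4.183 = 34900 W/m².
Q = q·A = 34900 × 2.8 = 97700 W.

Q ≈ 97700 W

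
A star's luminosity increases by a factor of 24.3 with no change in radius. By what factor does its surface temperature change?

P ∝ T⁴ ⇒ T ∝ P^(1/4), so T scales by (24.3)^(1/4) = 2.22.

factor ≈ 2.22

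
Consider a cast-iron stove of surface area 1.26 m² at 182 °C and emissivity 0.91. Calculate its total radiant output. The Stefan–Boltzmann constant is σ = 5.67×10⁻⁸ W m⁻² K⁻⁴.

P ≈ 2790 W

182 °C = 455 K.
Stefan–Boltzmann: P = εσAT⁴ = 0.91 × 5.67×10⁻⁸ × 1.26 × (455)⁴ = 0.91 × 5.67×10⁻⁸ × 1.26 × 4.29×10^10.
P = 2790 W.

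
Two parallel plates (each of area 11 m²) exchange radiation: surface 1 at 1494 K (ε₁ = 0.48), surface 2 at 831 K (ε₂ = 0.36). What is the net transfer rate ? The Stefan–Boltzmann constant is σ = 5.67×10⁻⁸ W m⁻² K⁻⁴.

Q ≈ 7.28×10^5 W

For two large parallel gray plates, q = σ(T₁⁴ − T₂⁴) / (1/ε₁ + 1/ε₂ − 1).
1/ε₁ + 1/ε₂ − 1 = 1/0.48 + 1/0.36 − 1 = 3.861.
T₁⁴ − T₂⁴ = 4.98×10^12 − 4.77×10^11 = 4.51×10^12 K⁴.
q = 5.67×10⁻⁸ × 4.51×10^12 / 3.861 = 66200 W/m².
Q = q·A = 66200 × 11 = 7.28×10^5 W.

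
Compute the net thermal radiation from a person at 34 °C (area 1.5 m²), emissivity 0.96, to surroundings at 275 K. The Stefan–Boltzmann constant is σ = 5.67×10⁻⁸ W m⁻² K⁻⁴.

Q ≈ 258 W

Convert: 34 °C = 307 K.
Q = εσA(T⁴ − T_s⁴). T⁴ − T_s⁴ = (307)⁴ − (275)⁴ = 8.88×10^9 − 5.72×10^9 = 3.16×10^9 K⁴.
Q = 0.96 × 5.67×10⁻⁸ × 1.50 × 3.16×10^9 = 258 W.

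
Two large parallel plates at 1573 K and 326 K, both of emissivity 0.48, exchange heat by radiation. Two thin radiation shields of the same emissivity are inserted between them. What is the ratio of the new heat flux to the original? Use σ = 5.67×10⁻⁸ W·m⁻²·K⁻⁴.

ratio ≈ 0.333

With N identical shields there are N+1 = 3 gaps in series, each with the same radiative resistance, so the flux falls to 1/(N+1) of its unshielded value.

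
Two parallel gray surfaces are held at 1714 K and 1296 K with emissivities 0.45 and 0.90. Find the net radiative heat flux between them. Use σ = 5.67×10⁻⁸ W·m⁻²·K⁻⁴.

For two large parallel gray plates, q = σ(T₁⁴ − T₂⁴) / (1/ε₁ + 1/ε₂ − 1).
1/ε₁ + 1/ε₂ − 1 = 1/0.45 + 1/0.90 − 1 = 2.333.
T₁⁴ − T₂⁴ = 8.63×10^12 − 2.82×10^12 = 5.81×10^12 K⁴.
q = 5.67×10⁻⁸ × 5.81×10^12 / 2.333 = 1.41×10^5 W/m².

q ≈ 1.41×10^5 W/m²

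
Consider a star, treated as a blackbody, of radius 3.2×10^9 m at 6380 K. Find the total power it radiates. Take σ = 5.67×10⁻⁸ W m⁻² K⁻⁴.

P ≈ 1.21×10^28 W

A = 4πr² = 4π × (3.2×10^9)² = 1.29×10^20 m².
P = σAT⁴ = 5.67×10⁻⁸ × 1.29×10^20 × (6380)⁴ = 5.67×10⁻⁸ × 1.29×10^20 × 1.66×10^15.
P = 1.21×10^28 W.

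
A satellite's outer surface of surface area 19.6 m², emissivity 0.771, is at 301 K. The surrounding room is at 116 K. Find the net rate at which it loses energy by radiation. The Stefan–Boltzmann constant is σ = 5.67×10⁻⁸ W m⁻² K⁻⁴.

Q ≈ 6880 W

Q = εσA(T⁴ − T_s⁴). T⁴ − T_s⁴ = (301)⁴ − (116)⁴ = 8.21×10^9 − 1.81×10^8 = 8.03×10^9 K⁴.
Q = 0.771 × 5.67×10⁻⁸ × 19.6 × 8.03×10^9 = 6880 W.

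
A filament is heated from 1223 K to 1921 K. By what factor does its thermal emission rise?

P ∝ T⁴, so the ratio is (1921/1223)⁴ = (1.571)⁴ = 6.09.

ratio ≈ 6.09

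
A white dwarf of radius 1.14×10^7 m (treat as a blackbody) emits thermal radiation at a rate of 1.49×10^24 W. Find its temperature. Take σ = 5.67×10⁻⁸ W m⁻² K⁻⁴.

T ≈ 11300 K

A = 4πr² = 4π × (1.14×10^7)² = 1.63×10^15 m².
From P = σAT⁴, T = (P / σA)^(1/4) = (1.49×10^24 / (5.67×10⁻⁸ × 1.63×10^15))^(1/4).
T = (1.61×10^16)^(1/4) = 11300 K.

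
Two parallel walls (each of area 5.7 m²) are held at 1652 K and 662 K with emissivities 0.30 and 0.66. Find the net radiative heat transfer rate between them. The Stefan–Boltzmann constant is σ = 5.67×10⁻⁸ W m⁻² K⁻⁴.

Q ≈ 6.09×10^5 W

For two large parallel gray plates, q = σ(T₁⁴ − T₂⁴) / (1/ε₁ + 1/ε₂ − 1).
1/ε₁ + 1/ε₂ − 1 = 1/0.30 + 1/0.66 − 1 = 3.848.
T₁⁴ − T₂⁴ = 7.45×10^12 − 1.92×10^11 = 7.26×10^12 K⁴.
q = 5.67×10⁻⁸ × 7.26×10^12 / 3.848 = 1.07×10^5 W/m².
Q = q·A = 1.07×10^5 × 5.7 = 6.09×10^5 W.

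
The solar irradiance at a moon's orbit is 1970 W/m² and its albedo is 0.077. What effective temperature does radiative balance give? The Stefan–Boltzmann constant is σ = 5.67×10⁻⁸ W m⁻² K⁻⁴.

Power absorbed = (1−a)S·πR²; power emitted = 4πR²σT⁴. Equating and cancelling πR²:
T = ((1−a)S / 4σ)^(1/4) = (1820 / (4 × 5.67×10⁻⁸))^(1/4) = (8.02×10^9)^(1/4).
T = 299 K.

T ≈ 299 K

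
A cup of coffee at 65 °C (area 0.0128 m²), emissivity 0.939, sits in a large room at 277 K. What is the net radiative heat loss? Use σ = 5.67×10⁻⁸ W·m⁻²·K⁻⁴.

Q ≈ 4.88 W

Convert: 65 °C = 338 K.
Q = εσA(T⁴ − T_s⁴). T⁴ − T_s⁴ = (338)⁴ − (277)⁴ = 1.31×10^10 − 5.89×10^9 = 7.16×10^9 K⁴.
Q = 0.939 × 5.67×10⁻⁸ × 0.0128 × 7.16×10^9 = 4.88 W.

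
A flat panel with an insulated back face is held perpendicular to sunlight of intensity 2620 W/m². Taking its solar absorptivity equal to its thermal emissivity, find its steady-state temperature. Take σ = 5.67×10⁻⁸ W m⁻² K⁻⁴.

Absorbed flux αS = emitted flux εσT⁴ (one radiating face); with α = ε, T = (S/σ)^(1/4).
T = (2620 / 5.67×10⁻⁸)^(1/4) = (4.62×10^10)^(1/4).
T = 464 K.

T ≈ 464 K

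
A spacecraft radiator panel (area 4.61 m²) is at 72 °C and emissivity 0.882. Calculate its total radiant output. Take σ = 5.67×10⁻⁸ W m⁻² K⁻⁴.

P ≈ 3270 W

72 °C = 345 K.
P = εσAT⁴ = 0.882 × 5.67×10⁻⁸ × 4.61 × (345)⁴ = 0.882 × 5.67×10⁻⁸ × 4.61 × 1.42×10^10.
P = 3270 W.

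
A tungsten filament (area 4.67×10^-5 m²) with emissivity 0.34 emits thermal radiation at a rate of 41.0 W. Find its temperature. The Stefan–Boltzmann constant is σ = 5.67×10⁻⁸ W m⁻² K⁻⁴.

T ≈ 2600 K

From P = εσAT⁴, T = (P / εσA)^(1/4) = (41.0 / (0.34 × 5.67×10⁻⁸ × 4.67×10^-5))^(1/4).
T = (4.55×10^13)^(1/4) = 2600 K.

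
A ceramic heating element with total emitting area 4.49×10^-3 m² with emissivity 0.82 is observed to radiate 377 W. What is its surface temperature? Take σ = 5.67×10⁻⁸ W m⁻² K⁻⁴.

From P = εσAT⁴, T = (P / εσA)^(1/4) = (377 / (0.82 × 5.67×10⁻⁸ × 4.49×10^-3))^(1/4).
T = (1.81×10^12)^(1/4) = 1160 K.

T ≈ 1160 K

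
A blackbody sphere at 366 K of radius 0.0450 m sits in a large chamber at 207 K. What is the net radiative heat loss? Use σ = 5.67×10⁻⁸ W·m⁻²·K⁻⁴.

A = 4πr² = 4π × (0.0450)² = 0.0254 m².
Q = σA(T⁴ − T_s⁴). T⁴ − T_s⁴ = (366)⁴ − (207)⁴ = 1.79×10^10 − 1.84×10^9 = 1.61×10^10 K⁴.
Q = 5.67×10⁻⁸ × 0.0254 × 1.61×10^10 = 23.2 W.

Q ≈ 23.2 W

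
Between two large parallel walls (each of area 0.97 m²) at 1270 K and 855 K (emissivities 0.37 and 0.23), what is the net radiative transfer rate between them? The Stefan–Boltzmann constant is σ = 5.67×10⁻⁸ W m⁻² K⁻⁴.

Q ≈ 18800 W

For two large parallel gray plates, q = σ(T₁⁴ − T₂⁴) / (1/ε₁ + 1/ε₂ − 1).
1/ε₁ + 1/ε₂ − 1 = 1/0.37 + 1/0.23 − 1 = 6.051.
T₁⁴ − T₂⁴ = 2.60×10^12 − 5.34×10^11 = 2.07×10^12 K⁴.
q = 5.67×10⁻⁸ × 2.07×10^12 / 6.051 = 19400 W/m².
Q = q·A = 19400 × 0.97 = 18800 W.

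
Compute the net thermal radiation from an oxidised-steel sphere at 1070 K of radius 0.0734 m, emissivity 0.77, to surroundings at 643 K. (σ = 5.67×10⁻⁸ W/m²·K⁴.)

A = 4πr² = 4π × (0.0734)² = 0.0677 m².
Q = εσA(T⁴ − T_s⁴). T⁴ − T_s⁴ = (1070)⁴ − (643)⁴ = 1.31×10^12 − 1.71×10^11 = 1.14×10^12 K⁴.
Q = 0.77 × 5.67×10⁻⁸ × 0.0677 × 1.14×10^12 = 3370 W.

Q ≈ 3370 W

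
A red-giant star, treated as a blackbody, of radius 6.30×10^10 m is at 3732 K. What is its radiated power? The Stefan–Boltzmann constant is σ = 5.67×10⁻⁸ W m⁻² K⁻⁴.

A = 4πr² = 4π × (6.30×10^10)² = 4.99×10^22 m².
P = σAT⁴ = 5.67×10⁻⁸ × 4.99×10^22 × (3732)⁴ = 5.67×10⁻⁸ × 4.99×10^22 × 1.94×10^14.
P = 5.49×10^29 W.

P ≈ 5.49×10^29 W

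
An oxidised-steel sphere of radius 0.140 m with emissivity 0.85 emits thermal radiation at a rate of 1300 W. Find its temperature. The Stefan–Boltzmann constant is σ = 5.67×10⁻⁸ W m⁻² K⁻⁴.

A = 4πr² = 4π × (0.140)² = 0.246 m².
From P = εσAT⁴, T = (P / εσA)^(1/4) = (1300 / (0.85 × 5.67×10⁻⁸ × 0.246))^(1/4).
T = (1.10×10^11)^(1/4) = 575 K.

T ≈ 575 K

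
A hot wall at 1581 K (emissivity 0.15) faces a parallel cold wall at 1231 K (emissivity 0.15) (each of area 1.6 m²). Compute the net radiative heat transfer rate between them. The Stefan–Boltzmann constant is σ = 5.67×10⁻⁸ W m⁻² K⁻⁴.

Q ≈ 29100 W

For two large parallel gray plates, q = σ(T₁⁴ − T₂⁴) / (1/ε₁ + 1/ε₂ − 1).
1/ε₁ + 1/ε₂ − 1 = 1/0.15 + 1/0.15 − 1 = 12.33.
T₁⁴ − T₂⁴ = 6.25×10^12 − 2.30×10^12 = 3.95×10^12 K⁴.
q = 5.67×10⁻⁸ × 3.95×10^12 / 12.33 = 18200 W/m².
Q = q·A = 18200 × 1.6 = 29100 W.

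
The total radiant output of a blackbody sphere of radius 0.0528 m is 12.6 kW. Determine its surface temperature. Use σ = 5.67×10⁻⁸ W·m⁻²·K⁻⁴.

T ≈ 1590 K

A = 4πr² = 4π × (0.0528)² = 0.0350 m².
From P = σAT⁴, T = (P / σA)^(1/4) = (12600 / (5.67×10⁻⁸ × 0.0350))^(1/4).
T = (6.34×10^12)^(1/4) = 1590 K.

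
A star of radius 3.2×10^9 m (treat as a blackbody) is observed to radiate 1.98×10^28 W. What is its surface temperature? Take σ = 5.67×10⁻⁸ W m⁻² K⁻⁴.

A = 4πr² = 4π × (3.2×10^9)² = 1.29×10^20 m².
From P = σAT⁴, T = (P / σA)^(1/4) = (1.98×10^28 / (5.67×10⁻⁸ × 1.29×10^20))^(1/4).
T = (2.71×10^15)^(1/4) = 7220 K.

T ≈ 7220 K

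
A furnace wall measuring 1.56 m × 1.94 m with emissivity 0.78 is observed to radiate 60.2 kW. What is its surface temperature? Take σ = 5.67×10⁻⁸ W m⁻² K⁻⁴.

T ≈ 819 K

A = 1.56 × 1.94 = 3.03 m².
From P = εσAT⁴, T = (P / εσA)^(1/4) = (60200 / (0.78 × 5.67×10⁻⁸ × 3.03))^(1/4).
T = (4.50×10^11)^(1/4) = 819 K.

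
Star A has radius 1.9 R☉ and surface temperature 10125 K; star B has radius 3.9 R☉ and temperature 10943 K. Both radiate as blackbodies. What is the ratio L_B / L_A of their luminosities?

L_B/L_A ≈ 5.75

L = 4πR²σT⁴ ∝ R²T⁴, so L_B/L_A = (3.9/1.9)² × (10943/10125)⁴ = 4.21 × 1.36 = 5.75.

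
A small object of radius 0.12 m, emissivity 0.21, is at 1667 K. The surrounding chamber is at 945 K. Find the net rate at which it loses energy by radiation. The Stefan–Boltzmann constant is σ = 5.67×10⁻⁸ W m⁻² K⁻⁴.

Q ≈ 14900 W

A = 4πr² = 4π × (0.12)² = 0.181 m².
Q = εσA(T⁴ − T_s⁴). T⁴ − T_s⁴ = (1667)⁴ − (945)⁴ = 7.72×10^12 − 7.97×10^11 = 6.92×10^12 K⁴.
Q = 0.21 × 5.67×10⁻⁸ × 0.181 × 6.92×10^12 = 14900 W.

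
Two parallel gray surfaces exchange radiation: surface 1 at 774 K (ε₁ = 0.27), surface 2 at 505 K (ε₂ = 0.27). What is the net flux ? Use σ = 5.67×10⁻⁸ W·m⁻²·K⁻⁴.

q ≈ 2600 W/m²

For two large parallel gray plates, q = σ(T₁⁴ − T₂⁴) / (1/ε₁ + 1/ε₂ − 1).
1/ε₁ + 1/ε₂ − 1 = 1/0.27 + 1/0.27 − 1 = 6.407.
T₁⁴ − T₂⁴ = 3.59×10^11 − 6.50×10^10 = 2.94×10^11 K⁴.
q = 5.67×10⁻⁸ × 2.94×10^11 / 6.407 = 2600 W/m².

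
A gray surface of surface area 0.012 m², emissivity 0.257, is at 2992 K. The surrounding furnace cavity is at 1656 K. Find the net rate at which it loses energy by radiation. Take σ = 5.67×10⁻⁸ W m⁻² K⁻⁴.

Q ≈ 12700 W

Q = εσA(T⁴ − T_s⁴). T⁴ − T_s⁴ = (2992)⁴ − (1656)⁴ = 8.01×10^13 − 7.52×10^12 = 7.26×10^13 K⁴.
Q = 0.257 × 5.67×10⁻⁸ × 0.0120 × 7.26×10^13 = 12700 W.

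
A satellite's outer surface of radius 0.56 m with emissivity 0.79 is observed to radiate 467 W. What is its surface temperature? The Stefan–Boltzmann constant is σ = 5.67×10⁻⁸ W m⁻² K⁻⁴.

A = 4πr² = 4π × (0.56)² = 3.94 m².
From P = εσAT⁴, T = (P / εσA)^(1/4) = (467 / (0.79 × 5.67×10⁻⁸ × 3.94))^(1/4).
T = (2.65×10^9)^(1/4) = 227 K.

T ≈ 227 K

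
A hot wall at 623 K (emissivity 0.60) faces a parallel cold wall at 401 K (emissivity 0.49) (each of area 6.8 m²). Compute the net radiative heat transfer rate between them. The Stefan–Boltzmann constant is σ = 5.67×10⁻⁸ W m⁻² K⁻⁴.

For two large parallel gray plates, q = σ(T₁⁴ − T₂⁴) / (1/ε₁ + 1/ε₂ − 1).
1/ε₁ + 1/ε₂ − 1 = 1/0.60 + 1/0.49 − 1 = 2.707.
T₁⁴ − T₂⁴ = 1.51×10^11 − 2.59×10^10 = 1.25×10^11 K⁴.
q = 5.67×10⁻⁸ × 1.25×10^11 / 2.707 = 2610 W/m².
Q = q·A = 2610 × 6.8 = 17800 W.

Q ≈ 17800 W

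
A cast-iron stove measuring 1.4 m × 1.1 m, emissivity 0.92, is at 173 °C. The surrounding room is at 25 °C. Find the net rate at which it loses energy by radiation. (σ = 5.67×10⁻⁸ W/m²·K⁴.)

Q ≈ 2550 W

A = 1.4 × 1.1 = 1.54 m².
Convert: 173 °C = 446 K; 25 °C = 298 K.
Q = εσA(T⁴ − T_s⁴). T⁴ − T_s⁴ = (446)⁴ − (298)⁴ = 3.96×10^10 − 7.89×10^9 = 3.17×10^10 K⁴.
Q = 0.92 × 5.67×10⁻⁸ × 1.54 × 3.17×10^10 = 2550 W.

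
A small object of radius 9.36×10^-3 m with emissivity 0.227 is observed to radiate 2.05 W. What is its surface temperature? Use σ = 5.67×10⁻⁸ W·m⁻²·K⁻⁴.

T ≈ 617 K

A = 4πr² = 4π × (9.36×10^-3)² = 1.10×10^-3 m².
From P = εσAT⁴, T = (P / εσA)^(1/4) = (2.05 / (0.227 × 5.67×10⁻⁸ × 1.10×10^-3))^(1/4).
T = (1.45×10^11)^(1/4) = 617 K.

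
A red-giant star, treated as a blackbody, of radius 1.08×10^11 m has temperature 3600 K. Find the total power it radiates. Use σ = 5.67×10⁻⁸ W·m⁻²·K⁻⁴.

A = 4πr² = 4π × (1.08×10^11)² = 1.47×10^23 m².
P = σAT⁴ = 5.67×10⁻⁸ × 1.47×10^23 × (3600)⁴ = 5.67×10⁻⁸ × 1.47×10^23 × 1.68×10^14.
P = 1.40×10^30 W.

P ≈ 1.40×10^30 W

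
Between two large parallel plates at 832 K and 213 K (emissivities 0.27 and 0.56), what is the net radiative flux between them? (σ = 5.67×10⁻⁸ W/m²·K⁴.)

q ≈ 6030 W/m²

For two large parallel gray plates, q = σ(T₁⁴ − T₂⁴) / (1/ε₁ + 1/ε₂ − 1).
1/ε₁ + 1/ε₂ − 1 = 1/0.27 + 1/0.56 − 1 = 4.489.
T₁⁴ − T₂⁴ = 4.79×10^11 − 2.06×10^9 = 4.77×10^11 K⁴.
q = 5.67×10⁻⁸ × 4.77×10^11 / 4.489 = 6030 W/m².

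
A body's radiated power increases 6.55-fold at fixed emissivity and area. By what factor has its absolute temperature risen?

P ∝ T⁴ ⇒ T ∝ P^(1/4), so T scales by (6.55)^(1/4) = 1.60.

factor ≈ 1.60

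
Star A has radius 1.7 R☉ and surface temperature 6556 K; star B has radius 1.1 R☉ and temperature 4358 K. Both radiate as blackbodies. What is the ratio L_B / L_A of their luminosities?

L_B/L_A ≈ 0.0817

L = 4πR²σT⁴ ∝ R²T⁴, so L_B/L_A = (1.1/1.7)² × (4358/6556)⁴ = 0.419 × 0.195 = 0.0817.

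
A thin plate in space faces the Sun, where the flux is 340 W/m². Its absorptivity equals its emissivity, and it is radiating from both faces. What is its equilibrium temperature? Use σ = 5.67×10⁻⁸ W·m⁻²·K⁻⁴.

Absorbed flux αS = emitted flux 2εσT⁴ per unit area; with α = ε this gives T = (S/2σ)^(1/4).
T = (340 / (2 × 5.67×10⁻⁸))^(1/4) = (3.00×10^9)^(1/4).
T = 234 K.

T ≈ 234 K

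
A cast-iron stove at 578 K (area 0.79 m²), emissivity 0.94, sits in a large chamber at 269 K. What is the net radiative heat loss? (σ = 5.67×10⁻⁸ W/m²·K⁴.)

Q = εσA(T⁴ − T_s⁴). T⁴ − T_s⁴ = (578)⁴ − (269)⁴ = 1.12×10^11 − 5.24×10^9 = 1.06×10^11 K⁴.
Q = 0.94 × 5.67×10⁻⁸ × 0.790 × 1.06×10^11 = 4480 W.

Q ≈ 4480 W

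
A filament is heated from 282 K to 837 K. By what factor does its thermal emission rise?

P ∝ T⁴, so the ratio is (837/282)⁴ = (2.968)⁴ = 77.6.

ratio ≈ 77.6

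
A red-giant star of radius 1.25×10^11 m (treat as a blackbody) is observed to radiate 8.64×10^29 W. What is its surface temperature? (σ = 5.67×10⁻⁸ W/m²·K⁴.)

T ≈ 2970 K

A = 4πr² = 4π × (1.25×10^11)² = 1.96×10^23 m².
From P = σAT⁴, T = (P / σA)^(1/4) = (8.64×10^29 / (5.67×10⁻⁸ × 1.96×10^23))^(1/4).
T = (7.76×10^13)^(1/4) = 2970 K.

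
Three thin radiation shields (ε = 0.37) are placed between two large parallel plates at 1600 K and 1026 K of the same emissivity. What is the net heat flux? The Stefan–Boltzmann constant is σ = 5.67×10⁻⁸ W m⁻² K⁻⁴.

q ≈ 17500 W/m²

Each of the 4 gaps contributes resistance (2/ε − 1) = 2/0.37 − 1 = 4.405; total = 17.62.
q = σ(T₁⁴ − T₂⁴) / 17.62 = 5.67×10⁻⁸ × 5.45×10^12 / 17.62 = 17500 W/m².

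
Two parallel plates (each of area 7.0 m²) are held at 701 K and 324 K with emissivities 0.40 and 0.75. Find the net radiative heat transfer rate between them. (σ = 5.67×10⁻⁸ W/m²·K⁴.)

Q ≈ 32300 W

For two large parallel gray plates, q = σ(T₁⁴ − T₂⁴) / (1/ε₁ + 1/ε₂ − 1).
1/ε₁ + 1/ε₂ − 1 = 1/0.40 + 1/0.75 − 1 = 2.833.
T₁⁴ − T₂⁴ = 2.41×10^11 − 1.10×10^10 = 2.30×10^11 K⁴.
q = 5.67×10⁻⁸ × 2.30×10^11 / 2.833 = 4610 W/m².
Q = q·A = 4610 × 7.0 = 32300 W.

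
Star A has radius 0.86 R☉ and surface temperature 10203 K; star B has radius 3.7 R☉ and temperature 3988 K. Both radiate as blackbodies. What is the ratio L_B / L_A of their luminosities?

L = 4πR²σT⁴ ∝ R²T⁴, so L_B/L_A = (3.7/0.86)² × (3988/10203)⁴ = 18.5 × 0.0233 = 0.432.

L_B/L_A ≈ 0.432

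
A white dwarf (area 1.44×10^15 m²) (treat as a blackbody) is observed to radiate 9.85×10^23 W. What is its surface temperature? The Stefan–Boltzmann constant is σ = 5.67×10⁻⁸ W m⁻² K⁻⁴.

T ≈ 10500 K

From P = σAT⁴, T = (P / σA)^(1/4) = (9.85×10^23 / (5.67×10⁻⁸ × 1.44×10^15))^(1/4).
T = (1.21×10^16)^(1/4) = 10500 K.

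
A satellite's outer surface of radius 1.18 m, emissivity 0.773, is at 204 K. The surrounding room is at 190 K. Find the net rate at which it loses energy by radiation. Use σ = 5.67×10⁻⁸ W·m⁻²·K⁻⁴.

A = 4πr² = 4π × (1.18)² = 17.5 m².
Q = εσA(T⁴ − T_s⁴). T⁴ − T_s⁴ = (204)⁴ − (190)⁴ = 1.73×10^9 − 1.30×10^9 = 4.29×10^8 K⁴.
Q = 0.773 × 5.67×10⁻⁸ × 17.5 × 4.29×10^8 = 329 W.

Q ≈ 329 W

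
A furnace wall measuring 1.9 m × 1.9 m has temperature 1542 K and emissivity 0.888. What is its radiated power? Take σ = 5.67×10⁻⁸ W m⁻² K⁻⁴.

A = 1.9 × 1.9 = 3.61 m².
P = εσAT⁴ = 0.888 × 5.67×10⁻⁸ × 3.61 × (1542)⁴ = 0.888 × 5.67×10⁻⁸ × 3.61 × 5.65×10^12.
P = 1.03×10^6 W.

P ≈ 1.03×10^6 W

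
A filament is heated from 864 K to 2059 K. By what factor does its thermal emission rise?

ratio ≈ 32.3

P ∝ T⁴, so the ratio is (2059/864)⁴ = (2.383)⁴ = 32.3.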